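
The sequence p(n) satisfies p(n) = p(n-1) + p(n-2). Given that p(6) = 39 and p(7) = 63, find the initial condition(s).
Work backwards using p(k) = p(k+2) - p(k+1):
p(5) = p(7) - p(6) = 63 - 39 = 24
p(4) = p(6) - p(5) = 39 - 24 = 15
p(3) = p(5) - p(4) = 24 - 15 = 9
p(2) = p(4) - p(3) = 15 - 9 = 6
p(1) = p(3) - p(2) = 9 - 6 = 3
p(0) = p(2) - p(1) = 6 - 3 = 3

p(0) = 3, p(1) = 3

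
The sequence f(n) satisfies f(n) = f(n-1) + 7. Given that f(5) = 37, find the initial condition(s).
f(5) = f(0) + 5·7, so f(0) = 37 - 35 = 2.

f(0) = 2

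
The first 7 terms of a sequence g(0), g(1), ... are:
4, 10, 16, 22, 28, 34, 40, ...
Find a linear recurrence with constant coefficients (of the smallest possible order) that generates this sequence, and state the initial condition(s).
Look for the lowest-order linear relation among consecutive terms.
Observation: consecutive differences are constant (= 6).
Check at n=2: 1·10 + 6 = 16. ✓

g(n) = g(n-1) + 6, g(0) = 4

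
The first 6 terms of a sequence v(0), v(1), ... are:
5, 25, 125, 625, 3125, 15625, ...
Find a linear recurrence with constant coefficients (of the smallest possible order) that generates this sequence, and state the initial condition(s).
Look for the lowest-order linear relation among consecutive terms.
Observation: each term is 5× the previous.
Check at n=2: 5·25 = 125. ✓

v(n) = 5 × v(n-1), v(0) = 5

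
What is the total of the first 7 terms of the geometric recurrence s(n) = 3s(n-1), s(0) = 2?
Computing the sequence terms: 2, 6, 18, 54, 162, 486, 1458
Adding these values together:

2186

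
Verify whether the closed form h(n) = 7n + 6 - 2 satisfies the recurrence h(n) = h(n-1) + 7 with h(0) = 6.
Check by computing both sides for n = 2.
From the recurrence with h(0) = 6:
  h(0) = 6, h(1) = 13, h(2) = 20
  so the recurrence gives h(2) = 20.
From the proposed closed form h(n) = 7n + 6 - 2:
  h(2) = 18.
The recurrence gives 20 but the closed form gives 18, so the closed form does not satisfy the recurrence.

No, the closed form is incorrect.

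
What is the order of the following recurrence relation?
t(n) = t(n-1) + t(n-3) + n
The order is the largest lag k for which t(n-k) appears. Here the deepest term is t(n-3) (the n term is non-homogeneous and does not affect the order), so the order is 3.

Order 3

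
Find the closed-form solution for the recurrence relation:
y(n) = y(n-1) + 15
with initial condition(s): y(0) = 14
Recurrence: y(n) = y(n-1) + 15, initial: y(0) = 14.
Each step adds 15, so y(n) = y(0) + 15n = 15n + 14.

y(n) = 15n + 14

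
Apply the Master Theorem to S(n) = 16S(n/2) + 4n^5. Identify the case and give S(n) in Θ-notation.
Master Theorem template: S(n) = a·S(n/b) + f(n).
Here: a=16, b=2, f(n)=4n^5
Compute log_b(a) = log_2(16) = 4.
f(n) = 4n^5 = Ω(n^(4+ε)) with ε = 1, and the regularity condition holds (a·f(n/b) = (a/b^5)·f(n) with a/b^5 = 2^-1 < 1). Case 3: S(n) = Θ(f(n)) = Θ(n^5).

Case 3: S(n) = Θ(n^5)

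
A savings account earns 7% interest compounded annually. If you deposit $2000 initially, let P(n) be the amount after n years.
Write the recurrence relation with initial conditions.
Each year the balance grows by 7%, i.e. is multiplied by 1 + 7/100 = 1.07, so P(n) = 1.07 × P(n-1). The initial deposit gives P(0) = 2000.
Unrolling gives the closed form P(n) = 2000 × (1.07)ⁿ.

P(n) = 1.07 × P(n-1), P(0) = 2000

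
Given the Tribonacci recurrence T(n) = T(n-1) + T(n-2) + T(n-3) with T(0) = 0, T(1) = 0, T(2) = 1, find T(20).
Computing the sequence terms:
0, 0, 1, 1, 2, 4, 7, 13, 24, 44, 81, 149, 274, 504, 927, 1705, 3136, 5768, 10609, 19513, 35890

35890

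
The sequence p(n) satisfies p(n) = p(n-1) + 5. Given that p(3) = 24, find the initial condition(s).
p(3) = p(0) + 3·5, so p(0) = 24 - 15 = 9.

p(0) = 9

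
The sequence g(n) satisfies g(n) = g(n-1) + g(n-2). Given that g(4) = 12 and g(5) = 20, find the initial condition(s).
Work backwards using g(k) = g(k+2) - g(k+1):
g(3) = g(5) - g(4) = 20 - 12 = 8
g(2) = g(4) - g(3) = 12 - 8 = 4
g(1) = g(3) - g(2) = 8 - 4 = 4
g(0) = g(2) - g(1) = 4 - 4 = 0

g(0) = 0, g(1) = 4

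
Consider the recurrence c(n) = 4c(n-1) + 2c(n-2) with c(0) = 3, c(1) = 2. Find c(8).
Computing the sequence terms:
3, 2, 14, 60, 268, 1192, 5304, 23600, 105008

105008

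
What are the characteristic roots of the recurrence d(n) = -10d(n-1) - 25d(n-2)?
Substitute d(n) = rⁿ and divide through by rⁿ⁻²: r² + 10r + 25 = 0
Factor: (r + 5)² = 0, so r = -5 (double root).
General solution: d(n) = (A + Bn)·(-5)ⁿ

Characteristic: r² + 10r + 25 = 0, Roots: r = -5 (double root)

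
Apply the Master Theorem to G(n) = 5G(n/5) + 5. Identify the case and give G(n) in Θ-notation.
Master Theorem template: G(n) = a·G(n/b) + f(n).
Here: a=5, b=5, f(n)=5
Compute log_b(a) = log_5(5) = 1.
f(n) = 5 = O(n^(1-ε)) with ε = 1. Case 1: G(n) = Θ(n^log_b(a)) = Θ(n).

Case 1: G(n) = Θ(n)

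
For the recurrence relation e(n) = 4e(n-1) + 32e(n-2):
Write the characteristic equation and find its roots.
Substitute e(n) = rⁿ and divide through by rⁿ⁻²: r² - 4r - 32 = 0
Factor: (r + 4)(r - 8) = 0, so r = -4, 8.
General solution: e(n) = A·(-4)ⁿ + B·8ⁿ

Characteristic: r² - 4r - 32 = 0, Roots: r = -4, 8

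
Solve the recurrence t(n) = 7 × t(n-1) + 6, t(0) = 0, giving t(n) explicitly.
Recurrence: t(n) = 7 × t(n-1) + 6, initial: t(0) = 0.
Try t(n) = A·7ⁿ + C. Substituting: A·7ⁿ + C = 7(A·7ⁿ⁻¹ + C) + 6 = A·7ⁿ + 7C + 6, so C = 7C + 6, giving C = -1. Then t(0) = A - 1 = 0 gives A = 1.

t(n) = 7ⁿ - 1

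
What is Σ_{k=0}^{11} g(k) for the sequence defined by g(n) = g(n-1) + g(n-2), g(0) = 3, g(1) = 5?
Computing the sequence terms: 3, 5, 8, 13, 21, 34, 55, 89, 144, 233, 377, 610
Adding these values together:

1592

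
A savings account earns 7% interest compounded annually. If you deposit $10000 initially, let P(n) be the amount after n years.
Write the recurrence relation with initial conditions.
Each year the balance grows by 7%, i.e. is multiplied by 1 + 7/100 = 1.07, so P(n) = 1.07 × P(n-1). The initial deposit gives P(0) = 10000.
Unrolling gives the closed form P(n) = 10000 × (1.07)ⁿ.

P(n) = 1.07 × P(n-1), P(0) = 10000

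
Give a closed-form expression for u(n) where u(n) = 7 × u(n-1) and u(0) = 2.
Recurrence: u(n) = 7 × u(n-1), initial: u(0) = 2.
Each term is 7 times the previous, so this is geometric with ratio 7. After n steps: u(n) = u(0)·7ⁿ = 2·7ⁿ.

u(n) = 2·7ⁿ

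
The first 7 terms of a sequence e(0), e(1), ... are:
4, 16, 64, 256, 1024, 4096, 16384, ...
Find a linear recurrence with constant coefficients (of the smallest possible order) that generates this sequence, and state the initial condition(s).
Look for the lowest-order linear relation among consecutive terms.
Observation: each term is 4× the previous.
Check at n=2: 4·16 = 64. ✓

e(n) = 4 × e(n-1), e(0) = 4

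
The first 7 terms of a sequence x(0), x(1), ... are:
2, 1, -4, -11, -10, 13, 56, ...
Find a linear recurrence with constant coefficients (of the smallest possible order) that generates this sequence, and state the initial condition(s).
Look for the lowest-order linear relation among consecutive terms.
Observation: x(n) - 2·x(n-1) - (-3)·x(n-2) = 0 holds for the shown terms, and no order-1 relation x(n) = α·x(n-1) + β fits.
Check at n=3: 2·-4 + (-3)·1 = -11. ✓

x(n) = 2x(n-1) - 3x(n-2), x(0) = 2, x(1) = 1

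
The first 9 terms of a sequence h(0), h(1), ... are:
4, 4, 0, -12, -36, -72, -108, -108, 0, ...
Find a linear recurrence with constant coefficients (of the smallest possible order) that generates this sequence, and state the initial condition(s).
Look for the lowest-order linear relation among consecutive terms.
Observation: h(n) - 3·h(n-1) - (-3)·h(n-2) = 0 holds for the shown terms, and no order-1 relation h(n) = α·h(n-1) + β fits.
Check at n=3: 3·0 + (-3)·4 = -12. ✓

h(n) = 3h(n-1) - 3h(n-2), h(0) = 4, h(1) = 4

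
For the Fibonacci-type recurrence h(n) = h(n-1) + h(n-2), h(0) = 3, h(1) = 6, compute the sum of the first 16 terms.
Computing the sequence terms: 3, 6, 9, 15, 24, 39, 63, 102, 165, 267, 432, 699, 1131, 1830, 2961, 4791
Adding these values together:

12537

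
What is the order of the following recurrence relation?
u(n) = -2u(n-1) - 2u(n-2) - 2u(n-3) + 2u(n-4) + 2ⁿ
The order is the largest lag k for which u(n-k) appears. Here the deepest term is u(n-4) (the 2ⁿ term is non-homogeneous and does not affect the order), so the order is 4.

Order 4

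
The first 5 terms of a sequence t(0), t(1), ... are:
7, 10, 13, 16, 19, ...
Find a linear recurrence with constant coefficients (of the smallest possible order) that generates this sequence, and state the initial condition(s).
Look for the lowest-order linear relation among consecutive terms.
Observation: consecutive differences are constant (= 3).
Check at n=2: 1·10 + 3 = 13. ✓

t(n) = t(n-1) + 3, t(0) = 7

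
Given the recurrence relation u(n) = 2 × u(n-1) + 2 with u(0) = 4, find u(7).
Computing step by step:
u(0) = 4
u(1) = 2 × 4 + 2 = 10
u(2) = 2 × 10 + 2 = 22
u(3) = 2 × 22 + 2 = 46
u(4) = 2 × 46 + 2 = 94
u(5) = 2 × 94 + 2 = 190
u(6) = 2 × 190 + 2 = 382
u(7) = 2 × 382 + 2 = 766

766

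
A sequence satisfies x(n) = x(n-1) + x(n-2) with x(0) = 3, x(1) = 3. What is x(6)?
Computing the sequence terms:
3, 3, 6, 9, 15, 24, 39

39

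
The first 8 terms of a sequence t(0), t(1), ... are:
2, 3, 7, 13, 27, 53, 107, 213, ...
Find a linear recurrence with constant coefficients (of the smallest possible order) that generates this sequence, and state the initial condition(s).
Look for the lowest-order linear relation among consecutive terms.
Observation: t(n) - 1·t(n-1) - (2)·t(n-2) = 0 holds for the shown terms, and no order-1 relation t(n) = α·t(n-1) + β fits.
Check at n=3: 1·7 + (2)·3 = 13. ✓

t(n) = t(n-1) + 2t(n-2), t(0) = 2, t(1) = 3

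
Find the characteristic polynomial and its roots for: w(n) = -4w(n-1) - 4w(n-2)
Substitute w(n) = rⁿ and divide through by rⁿ⁻²: r² + 4r + 4 = 0
Factor: (r + 2)² = 0, so r = -2 (double root).
General solution: w(n) = (A + Bn)·(-2)ⁿ

Characteristic: r² + 4r + 4 = 0, Roots: r = -2 (double root)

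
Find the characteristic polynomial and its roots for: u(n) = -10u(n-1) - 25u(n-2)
Substitute u(n) = rⁿ and divide through by rⁿ⁻²: r² + 10r + 25 = 0
Factor: (r + 5)² = 0, so r = -5 (double root).
General solution: u(n) = (A + Bn)·(-5)ⁿ

Characteristic: r² + 10r + 25 = 0, Roots: r = -5 (double root)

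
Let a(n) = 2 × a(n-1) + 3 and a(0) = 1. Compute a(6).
Computing step by step:
a(0) = 1
a(1) = 2 × 1 + 3 = 5
a(2) = 2 × 5 + 3 = 13
a(3) = 2 × 13 + 3 = 29
a(4) = 2 × 29 + 3 = 61
a(5) = 2 × 61 + 3 = 125
a(6) = 2 × 125 + 3 = 253

253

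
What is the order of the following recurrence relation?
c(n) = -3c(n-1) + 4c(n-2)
The order is the largest lag k for which c(n-k) appears. Here the deepest term is c(n-2), so the order is 2.

Order 2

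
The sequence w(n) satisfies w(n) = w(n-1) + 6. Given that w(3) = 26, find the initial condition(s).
w(3) = w(0) + 3·6, so w(0) = 26 - 18 = 8.

w(0) = 8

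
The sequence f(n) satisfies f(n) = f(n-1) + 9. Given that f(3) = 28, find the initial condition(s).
f(3) = f(0) + 3·9, so f(0) = 28 - 27 = 1.

f(0) = 1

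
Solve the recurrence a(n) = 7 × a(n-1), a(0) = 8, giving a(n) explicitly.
Recurrence: a(n) = 7 × a(n-1), initial: a(0) = 8.
Each term is 7 times the previous, so this is geometric with ratio 7. After n steps: a(n) = a(0)·7ⁿ = 8·7ⁿ.

a(n) = 8·7ⁿ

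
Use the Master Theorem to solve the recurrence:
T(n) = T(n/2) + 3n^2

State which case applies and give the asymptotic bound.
Master Theorem template: T(n) = a·T(n/b) + f(n).
Here: a=1, b=2, f(n)=3n^2
Compute log_b(a) = log_2(1) = 0.
f(n) = 3n^2 = Ω(n^(0+ε)) with ε = 2, and the regularity condition holds (a·f(n/b) = (a/b^2)·f(n) with a/b^2 = 2^-2 < 1). Case 3: T(n) = Θ(f(n)) = Θ(n^2).

Case 3: T(n) = Θ(n^2)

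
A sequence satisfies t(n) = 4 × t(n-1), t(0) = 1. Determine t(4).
Computing step by step:
t(0) = 1
t(1) = 4 × 1 = 4
t(2) = 4 × 4 = 16
t(3) = 4 × 16 = 64
t(4) = 4 × 64 = 256

256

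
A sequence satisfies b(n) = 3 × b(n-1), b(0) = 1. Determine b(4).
Computing step by step:
b(0) = 1
b(1) = 3 × 1 = 3
b(2) = 3 × 3 = 9
b(3) = 3 × 9 = 27
b(4) = 3 × 27 = 81

81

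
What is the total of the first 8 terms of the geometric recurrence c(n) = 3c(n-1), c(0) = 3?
Computing the sequence terms: 3, 9, 27, 81, 243, 729, 2187, 6561
Adding these values together:

9840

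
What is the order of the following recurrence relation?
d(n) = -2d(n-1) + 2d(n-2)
The order is the largest lag k for which d(n-k) appears. Here the deepest term is d(n-2), so the order is 2.

Order 2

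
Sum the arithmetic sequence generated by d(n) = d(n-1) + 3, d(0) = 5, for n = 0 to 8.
Computing the sequence terms: 5, 8, 11, 14, 17, 20, 23, 26, 29
Adding these values together:

153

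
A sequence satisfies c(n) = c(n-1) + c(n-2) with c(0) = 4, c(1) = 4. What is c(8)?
Computing the sequence terms:
4, 4, 8, 12, 20, 32, 52, 84, 136

136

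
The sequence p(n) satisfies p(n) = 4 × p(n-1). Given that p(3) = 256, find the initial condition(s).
In general p(n) = 4ⁿ · p(0). At n = 3: p(0) = p(3) / 4^3 = 256 / 64 = 4.

p(0) = 4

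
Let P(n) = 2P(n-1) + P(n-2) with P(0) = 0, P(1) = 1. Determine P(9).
Computing the sequence terms:
0, 1, 2, 5, 12, 29, 70, 169, 408, 985

985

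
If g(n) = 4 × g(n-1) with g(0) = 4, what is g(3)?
Computing step by step:
g(0) = 4
g(1) = 4 × 4 = 16
g(2) = 4 × 16 = 64
g(3) = 4 × 64 = 256

256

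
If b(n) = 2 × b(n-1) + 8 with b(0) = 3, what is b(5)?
Computing step by step:
b(0) = 3
b(1) = 2 × 3 + 8 = 14
b(2) = 2 × 14 + 8 = 36
b(3) = 2 × 36 + 8 = 80
b(4) = 2 × 80 + 8 = 168
b(5) = 2 × 168 + 8 = 344

344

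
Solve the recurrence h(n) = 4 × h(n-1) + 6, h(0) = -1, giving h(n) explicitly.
Recurrence: h(n) = 4 × h(n-1) + 6, initial: h(0) = -1.
Try h(n) = A·4ⁿ + C. Substituting: A·4ⁿ + C = 4(A·4ⁿ⁻¹ + C) + 6 = A·4ⁿ + 4C + 6, so C = 4C + 6, giving C = -2. Then h(0) = A - 2 = -1 gives A = 1.

h(n) = 4ⁿ - 2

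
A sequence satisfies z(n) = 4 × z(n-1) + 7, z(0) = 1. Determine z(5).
Computing step by step:
z(0) = 1
z(1) = 4 × 1 + 7 = 11
z(2) = 4 × 11 + 7 = 51
z(3) = 4 × 51 + 7 = 211
z(4) = 4 × 211 + 7 = 851
z(5) = 4 × 851 + 7 = 3411

3411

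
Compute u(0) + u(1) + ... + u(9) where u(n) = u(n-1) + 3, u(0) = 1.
Computing the sequence terms: 1, 4, 7, 10, 13, 16, 19, 22, 25, 28
Adding these values together:

145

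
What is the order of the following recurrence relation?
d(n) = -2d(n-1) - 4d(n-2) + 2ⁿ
The order is the largest lag k for which d(n-k) appears. Here the deepest term is d(n-2) (the 2ⁿ term is non-homogeneous and does not affect the order), so the order is 2.

Order 2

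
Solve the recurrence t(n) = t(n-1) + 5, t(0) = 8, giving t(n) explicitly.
Recurrence: t(n) = t(n-1) + 5, initial: t(0) = 8.
Each step adds 5, so t(n) = t(0) + 5n = 5n + 8.

t(n) = 5n + 8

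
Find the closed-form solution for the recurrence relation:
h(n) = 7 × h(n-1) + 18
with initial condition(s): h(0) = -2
Recurrence: h(n) = 7 × h(n-1) + 18, initial: h(0) = -2.
Try h(n) = A·7ⁿ + C. Substituting: A·7ⁿ + C = 7(A·7ⁿ⁻¹ + C) + 18 = A·7ⁿ + 7C + 18, so C = 7C + 18, giving C = -3. Then h(0) = A - 3 = -2 gives A = 1.

h(n) = 7ⁿ - 3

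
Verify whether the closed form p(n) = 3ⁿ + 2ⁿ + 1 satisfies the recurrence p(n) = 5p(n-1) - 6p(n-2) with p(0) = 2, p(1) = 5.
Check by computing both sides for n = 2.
From the recurrence with p(0) = 2, p(1) = 5:
  p(0) = 2, p(1) = 5, p(2) = 13
  so the recurrence gives p(2) = 13.
From the proposed closed form p(n) = 3ⁿ + 2ⁿ + 1:
  p(2) = 14.
The recurrence gives 13 but the closed form gives 14, so the closed form does not satisfy the recurrence.

No, the closed form is incorrect.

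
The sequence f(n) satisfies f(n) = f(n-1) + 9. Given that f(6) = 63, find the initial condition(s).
f(6) = f(0) + 6·9, so f(0) = 63 - 54 = 9.

f(0) = 9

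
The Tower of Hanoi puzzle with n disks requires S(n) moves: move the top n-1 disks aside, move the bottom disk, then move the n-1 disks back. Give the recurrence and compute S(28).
Moving n disks = move the top n-1 disks aside (S(n-1) moves) + move the largest disk (1 move) + move the n-1 disks back on top (S(n-1) moves), so S(n) = 2S(n-1) + 1, with S(1) = 1 (a single disk takes one move).
First terms: 1, 3, 7, 15, 31, 63, … — each is one less than a power of 2. Indeed S(n) + 1 = 2(S(n-1) + 1) with S(1) + 1 = 2, so S(n) + 1 = 2ⁿ and S(n) = 2ⁿ - 1.
Hence S(28) = 2^28 - 1 = 268435456 - 1 = 268435455.

S(n) = 2S(n-1) + 1, S(1) = 1; S(28) = 268435455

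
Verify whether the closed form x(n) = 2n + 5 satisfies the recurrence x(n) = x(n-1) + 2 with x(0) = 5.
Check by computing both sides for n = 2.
From the recurrence with x(0) = 5:
  x(0) = 5, x(1) = 7, x(2) = 9
  so the recurrence gives x(2) = 9.
From the proposed closed form x(n) = 2n + 5:
  x(2) = 9.
Both sides give 9 at n = 2, and the initial condition(s) match, so the closed form is consistent.

Yes, the closed form is correct.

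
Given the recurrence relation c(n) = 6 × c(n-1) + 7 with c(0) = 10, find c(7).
Computing step by step:
c(0) = 10
c(1) = 6 × 10 + 7 = 67
c(2) = 6 × 67 + 7 = 409
c(3) = 6 × 409 + 7 = 2461
c(4) = 6 × 2461 + 7 = 14773
c(5) = 6 × 14773 + 7 = 88645
c(6) = 6 × 88645 + 7 = 531877
c(7) = 6 × 531877 + 7 = 3191269

3191269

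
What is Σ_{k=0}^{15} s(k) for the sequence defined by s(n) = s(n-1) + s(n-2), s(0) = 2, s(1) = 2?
Computing the sequence terms: 2, 2, 4, 6, 10, 16, 26, 42, 68, 110, 178, 288, 466, 754, 1220, 1974
Adding these values together:

5166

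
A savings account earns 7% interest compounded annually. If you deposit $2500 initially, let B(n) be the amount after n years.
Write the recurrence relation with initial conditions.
Each year the balance grows by 7%, i.e. is multiplied by 1 + 7/100 = 1.07, so B(n) = 1.07 × B(n-1). The initial deposit gives B(0) = 2500.
Unrolling gives the closed form B(n) = 2500 × (1.07)ⁿ.

B(n) = 1.07 × B(n-1), B(0) = 2500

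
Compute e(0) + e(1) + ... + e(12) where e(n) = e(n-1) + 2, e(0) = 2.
Computing the sequence terms: 2, 4, 6, 8, 10, 12, 14, 16, 18, 20, 22, 24, 26
Adding these values together:

182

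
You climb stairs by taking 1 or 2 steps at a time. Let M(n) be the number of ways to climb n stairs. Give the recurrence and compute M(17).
Condition on the size of the last step (1 to 2): before it there were n-1, …, n-2 stairs climbed, and these cases are disjoint, so M(n) = M(n-1) + M(n-2) (Fibonacci-type sequence).
Initial conditions by direct count (compositions of i into parts ≤ 2): M(1) = 1; M(2) = 2.
Iterating the recurrence: M(3) = 3, M(4) = 5, M(5) = 8, M(6) = 13, M(7) = 21, M(8) = 34, M(9) = 55, M(10) = 89, M(11) = 144, M(12) = 233, M(13) = 377, M(14) = 610, M(15) = 987, M(16) = 1597, M(17) = 2584.

M(n) = M(n-1) + M(n-2), M(1) = 1, M(2) = 2; M(17) = 2584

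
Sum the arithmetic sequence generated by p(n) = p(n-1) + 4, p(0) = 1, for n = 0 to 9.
Computing the sequence terms: 1, 5, 9, 13, 17, 21, 25, 29, 33, 37
Adding these values together:

190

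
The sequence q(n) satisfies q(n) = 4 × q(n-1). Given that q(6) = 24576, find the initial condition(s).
In general q(n) = 4ⁿ · q(0). At n = 6: q(0) = q(6) / 4^6 = 24576 / 4096 = 6.

q(0) = 6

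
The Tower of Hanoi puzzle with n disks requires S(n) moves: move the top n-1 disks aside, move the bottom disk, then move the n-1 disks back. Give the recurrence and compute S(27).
Moving n disks = move the top n-1 disks aside (S(n-1) moves) + move the largest disk (1 move) + move the n-1 disks back on top (S(n-1) moves), so S(n) = 2S(n-1) + 1, with S(1) = 1 (a single disk takes one move).
First terms: 1, 3, 7, 15, 31, 63, … — each is one less than a power of 2. Indeed S(n) + 1 = 2(S(n-1) + 1) with S(1) + 1 = 2, so S(n) + 1 = 2ⁿ and S(n) = 2ⁿ - 1.
Hence S(27) = 2^27 - 1 = 134217728 - 1 = 134217727.

S(n) = 2S(n-1) + 1, S(1) = 1; S(27) = 134217727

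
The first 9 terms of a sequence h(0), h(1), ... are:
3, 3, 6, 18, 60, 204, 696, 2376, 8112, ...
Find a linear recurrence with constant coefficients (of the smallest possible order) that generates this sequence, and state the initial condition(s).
Look for the lowest-order linear relation among consecutive terms.
Observation: h(n) - 4·h(n-1) - (-2)·h(n-2) = 0 holds for the shown terms, and no order-1 relation h(n) = α·h(n-1) + β fits.
Check at n=3: 4·6 + (-2)·3 = 18. ✓

h(n) = 4h(n-1) - 2h(n-2), h(0) = 3, h(1) = 3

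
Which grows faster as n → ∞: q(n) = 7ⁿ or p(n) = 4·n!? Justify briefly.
Comparing growth rates:
Growth-rate hierarchy: log n ≺ any polynomial ≺ any exponential cⁿ (c>1) ≺ n! ≺ nⁿ.
factorial dominates exponential base 7 asymptotically.

p(n) grows faster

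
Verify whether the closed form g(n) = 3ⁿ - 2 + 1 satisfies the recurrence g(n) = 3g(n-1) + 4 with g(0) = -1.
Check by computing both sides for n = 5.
From the recurrence with g(0) = -1:
  g(0) = -1, g(1) = 1, g(2) = 7, g(3) = 25, g(4) = 79, g(5) = 241
  so the recurrence gives g(5) = 241.
From the proposed closed form g(n) = 3ⁿ - 2 + 1:
  g(5) = 242.
The recurrence gives 241 but the closed form gives 242, so the closed form does not satisfy the recurrence.

No, the closed form is incorrect.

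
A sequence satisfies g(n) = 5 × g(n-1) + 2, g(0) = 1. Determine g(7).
Computing step by step:
g(0) = 1
g(1) = 5 × 1 + 2 = 7
g(2) = 5 × 7 + 2 = 37
g(3) = 5 × 37 + 2 = 187
g(4) = 5 × 187 + 2 = 937
g(5) = 5 × 937 + 2 = 4687
g(6) = 5 × 4687 + 2 = 23437
g(7) = 5 × 23437 + 2 = 117187

117187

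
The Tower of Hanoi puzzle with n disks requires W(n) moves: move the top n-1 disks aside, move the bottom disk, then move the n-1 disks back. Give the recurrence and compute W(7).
Moving n disks = move the top n-1 disks aside (W(n-1) moves) + move the largest disk (1 move) + move the n-1 disks back on top (W(n-1) moves), so W(n) = 2W(n-1) + 1, with W(1) = 1 (a single disk takes one move).
First terms: 1, 3, 7, 15, 31, 63, … — each is one less than a power of 2. Indeed W(n) + 1 = 2(W(n-1) + 1) with W(1) + 1 = 2, so W(n) + 1 = 2ⁿ and W(n) = 2ⁿ - 1.
Hence W(7) = 2^7 - 1 = 128 - 1 = 127.

W(n) = 2W(n-1) + 1, W(1) = 1; W(7) = 127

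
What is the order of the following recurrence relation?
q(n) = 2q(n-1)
The order is the largest lag k for which q(n-k) appears. Here the deepest term is q(n-1), so the order is 1.

Order 1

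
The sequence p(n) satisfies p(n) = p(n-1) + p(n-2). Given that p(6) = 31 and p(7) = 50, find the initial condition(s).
Work backwards using p(k) = p(k+2) - p(k+1):
p(5) = p(7) - p(6) = 50 - 31 = 19
p(4) = p(6) - p(5) = 31 - 19 = 12
p(3) = p(5) - p(4) = 19 - 12 = 7
p(2) = p(4) - p(3) = 12 - 7 = 5
p(1) = p(3) - p(2) = 7 - 5 = 2
p(0) = p(2) - p(1) = 5 - 2 = 3

p(0) = 3, p(1) = 2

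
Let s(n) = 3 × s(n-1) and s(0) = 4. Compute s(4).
Computing step by step:
s(0) = 4
s(1) = 3 × 4 = 12
s(2) = 3 × 12 = 36
s(3) = 3 × 36 = 108
s(4) = 3 × 108 = 324

324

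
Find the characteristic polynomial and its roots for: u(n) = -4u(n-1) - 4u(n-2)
Substitute u(n) = rⁿ and divide through by rⁿ⁻²: r² + 4r + 4 = 0
Factor: (r + 2)² = 0, so r = -2 (double root).
General solution: u(n) = (A + Bn)·(-2)ⁿ

Characteristic: r² + 4r + 4 = 0, Roots: r = -2 (double root)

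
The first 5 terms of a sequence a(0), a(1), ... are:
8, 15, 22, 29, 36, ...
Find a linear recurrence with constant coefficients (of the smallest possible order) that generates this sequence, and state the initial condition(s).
Look for the lowest-order linear relation among consecutive terms.
Observation: consecutive differences are constant (= 7).
Check at n=2: 1·15 + 7 = 22. ✓

a(n) = a(n-1) + 7, a(0) = 8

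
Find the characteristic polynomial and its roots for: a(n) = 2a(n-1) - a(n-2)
Substitute a(n) = rⁿ and divide through by rⁿ⁻²: r² - 2r + 1 = 0
Factor: (r - 1)² = 0, so r = 1 (double root).
General solution: a(n) = (A + Bn)·1ⁿ

Characteristic: r² - 2r + 1 = 0, Roots: r = 1 (double root)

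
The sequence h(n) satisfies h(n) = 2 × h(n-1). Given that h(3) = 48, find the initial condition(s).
In general h(n) = 2ⁿ · h(0). At n = 3: h(0) = h(3) / 2^3 = 48 / 8 = 6.

h(0) = 6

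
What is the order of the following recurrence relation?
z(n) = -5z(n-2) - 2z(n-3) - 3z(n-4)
The order is the largest lag k for which z(n-k) appears. Here the deepest term is z(n-4), so the order is 4.

Order 4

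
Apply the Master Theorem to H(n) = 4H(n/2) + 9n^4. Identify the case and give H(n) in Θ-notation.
Master Theorem template: H(n) = a·H(n/b) + f(n).
Here: a=4, b=2, f(n)=9n^4
Compute log_b(a) = log_2(4) = 2.
f(n) = 9n^4 = Ω(n^(2+ε)) with ε = 2, and the regularity condition holds (a·f(n/b) = (a/b^4)·f(n) with a/b^4 = 2^-2 < 1). Case 3: H(n) = Θ(f(n)) = Θ(n^4).

Case 3: H(n) = Θ(n^4)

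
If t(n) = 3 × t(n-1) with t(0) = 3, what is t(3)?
Computing step by step:
t(0) = 3
t(1) = 3 × 3 = 9
t(2) = 3 × 9 = 27
t(3) = 3 × 27 = 81

81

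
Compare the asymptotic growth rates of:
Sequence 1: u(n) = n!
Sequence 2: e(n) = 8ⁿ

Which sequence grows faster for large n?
Comparing growth rates:
Growth-rate hierarchy: log n ≺ any polynomial ≺ any exponential cⁿ (c>1) ≺ n! ≺ nⁿ.
factorial dominates exponential base 8 asymptotically.

u(n) grows faster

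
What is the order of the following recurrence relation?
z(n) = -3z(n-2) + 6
The order is the largest lag k for which z(n-k) appears. Here the deepest term is z(n-2) (the 6 term is non-homogeneous and does not affect the order), so the order is 2.

Order 2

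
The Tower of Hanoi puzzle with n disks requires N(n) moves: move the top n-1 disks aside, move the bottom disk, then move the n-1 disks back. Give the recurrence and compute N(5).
Moving n disks = move the top n-1 disks aside (N(n-1) moves) + move the largest disk (1 move) + move the n-1 disks back on top (N(n-1) moves), so N(n) = 2N(n-1) + 1, with N(1) = 1 (a single disk takes one move).
First terms: 1, 3, 7, 15, 31, … — each is one less than a power of 2. Indeed N(n) + 1 = 2(N(n-1) + 1) with N(1) + 1 = 2, so N(n) + 1 = 2ⁿ and N(n) = 2ⁿ - 1.
Hence N(5) = 2^5 - 1 = 32 - 1 = 31.

N(n) = 2N(n-1) + 1, N(1) = 1; N(5) = 31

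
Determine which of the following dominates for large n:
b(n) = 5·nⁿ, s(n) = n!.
Comparing growth rates:
Growth-rate hierarchy: log n ≺ any polynomial ≺ any exponential cⁿ (c>1) ≺ n! ≺ nⁿ.
super-exponential nⁿ dominates factorial asymptotically.

b(n) grows faster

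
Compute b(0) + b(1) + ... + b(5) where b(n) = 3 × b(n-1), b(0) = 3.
Computing the sequence terms: 3, 9, 27, 81, 243, 729
Adding these values together:

1092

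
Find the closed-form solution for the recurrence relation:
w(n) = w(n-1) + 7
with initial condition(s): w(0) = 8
Recurrence: w(n) = w(n-1) + 7, initial: w(0) = 8.
Each step adds 7, so w(n) = w(0) + 7n = 7n + 8.

w(n) = 7n + 8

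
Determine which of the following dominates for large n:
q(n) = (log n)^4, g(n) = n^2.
Comparing growth rates:
Growth-rate hierarchy: log n ≺ any polynomial ≺ any exponential cⁿ (c>1) ≺ n! ≺ nⁿ.
polynomial degree 2 dominates polylogarithmic (log n)^4 asymptotically.

g(n) grows faster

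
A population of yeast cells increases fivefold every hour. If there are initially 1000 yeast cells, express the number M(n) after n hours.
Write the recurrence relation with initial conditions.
Each hour multiplies the count by 5, so the count after n hours depends only on the count after n-1 hours: M(n) = 5 × M(n-1). The starting count gives M(0) = 1000.
Unrolling n times gives the closed form M(n) = 1000 × 5ⁿ.

M(n) = 5 × M(n-1), M(0) = 1000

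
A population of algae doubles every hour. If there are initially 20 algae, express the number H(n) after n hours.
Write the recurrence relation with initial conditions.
Each hour multiplies the count by 2, so the count after n hours depends only on the count after n-1 hours: H(n) = 2 × H(n-1). The starting count gives H(0) = 20.
Unrolling n times gives the closed form H(n) = 20 × 2ⁿ.

H(n) = 2 × H(n-1), H(0) = 20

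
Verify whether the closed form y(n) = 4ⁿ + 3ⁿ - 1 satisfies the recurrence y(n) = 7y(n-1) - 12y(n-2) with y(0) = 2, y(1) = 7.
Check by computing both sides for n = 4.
From the recurrence with y(0) = 2, y(1) = 7:
  y(0) = 2, y(1) = 7, y(2) = 25, y(3) = 91, y(4) = 337
  so the recurrence gives y(4) = 337.
From the proposed closed form y(n) = 4ⁿ + 3ⁿ - 1:
  y(4) = 336.
The recurrence gives 337 but the closed form gives 336, so the closed form does not satisfy the recurrence.

No, the closed form is incorrect.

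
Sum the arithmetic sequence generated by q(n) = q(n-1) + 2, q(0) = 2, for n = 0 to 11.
Computing the sequence terms: 2, 4, 6, 8, 10, 12, 14, 16, 18, 20, 22, 24
Adding these values together:

156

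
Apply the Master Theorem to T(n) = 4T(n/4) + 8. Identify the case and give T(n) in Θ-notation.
Master Theorem template: T(n) = a·T(n/b) + f(n).
Here: a=4, b=4, f(n)=8
Compute log_b(a) = log_4(4) = 1.
f(n) = 8 = O(n^(1-ε)) with ε = 1. Case 1: T(n) = Θ(n^log_b(a)) = Θ(n).

Case 1: T(n) = Θ(n)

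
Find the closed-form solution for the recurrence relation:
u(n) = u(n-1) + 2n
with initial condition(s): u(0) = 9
Recurrence: u(n) = u(n-1) + 2n, initial: u(0) = 9.
Telescoping: u(n) = u(0) + 2·Σᵢ₌₁ⁿ i = 9 + 2·n(n+1)/2.

u(n) = 2·n(n+1)/2 + 9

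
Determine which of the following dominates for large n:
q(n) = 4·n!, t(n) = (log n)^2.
Comparing growth rates:
Growth-rate hierarchy: log n ≺ any polynomial ≺ any exponential cⁿ (c>1) ≺ n! ≺ nⁿ.
factorial dominates polylogarithmic (log n)^2 asymptotically.

q(n) grows faster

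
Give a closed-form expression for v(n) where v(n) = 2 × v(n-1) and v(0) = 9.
Recurrence: v(n) = 2 × v(n-1), initial: v(0) = 9.
Each term is 2 times the previous, so this is geometric with ratio 2. After n steps: v(n) = v(0)·2ⁿ = 9·2ⁿ.

v(n) = 9·2ⁿ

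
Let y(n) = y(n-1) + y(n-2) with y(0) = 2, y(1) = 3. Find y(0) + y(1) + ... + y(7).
Computing the sequence terms: 2, 3, 5, 8, 13, 21, 34, 55
Adding these values together:

141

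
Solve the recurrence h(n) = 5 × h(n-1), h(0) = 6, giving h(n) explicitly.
Recurrence: h(n) = 5 × h(n-1), initial: h(0) = 6.
Each term is 5 times the previous, so this is geometric with ratio 5. After n steps: h(n) = h(0)·5ⁿ = 6·5ⁿ.

h(n) = 6·5ⁿ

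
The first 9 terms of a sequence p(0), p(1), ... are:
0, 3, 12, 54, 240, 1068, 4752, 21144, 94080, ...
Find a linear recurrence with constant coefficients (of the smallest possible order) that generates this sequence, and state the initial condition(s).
Look for the lowest-order linear relation among consecutive terms.
Observation: p(n) - 4·p(n-1) - (2)·p(n-2) = 0 holds for the shown terms, and no order-1 relation p(n) = α·p(n-1) + β fits.
Check at n=3: 4·12 + (2)·3 = 54. ✓

p(n) = 4p(n-1) + 2p(n-2), p(0) = 0, p(1) = 3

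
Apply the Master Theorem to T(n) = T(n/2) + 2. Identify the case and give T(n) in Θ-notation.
Master Theorem template: T(n) = a·T(n/b) + f(n).
Here: a=1, b=2, f(n)=2
Compute log_b(a) = log_2(1) = 0.
f(n) = 2 = Θ(1). Case 2: T(n) = Θ(log n).

Case 2: T(n) = Θ(log n)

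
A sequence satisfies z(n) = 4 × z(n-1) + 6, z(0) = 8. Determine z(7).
Computing step by step:
z(0) = 8
z(1) = 4 × 8 + 6 = 38
z(2) = 4 × 38 + 6 = 158
z(3) = 4 × 158 + 6 = 638
z(4) = 4 × 638 + 6 = 2558
z(5) = 4 × 2558 + 6 = 10238
z(6) = 4 × 10238 + 6 = 40958
z(7) = 4 × 40958 + 6 = 163838

163838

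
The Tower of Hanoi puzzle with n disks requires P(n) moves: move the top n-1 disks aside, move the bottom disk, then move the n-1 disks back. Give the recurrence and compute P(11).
Moving n disks = move the top n-1 disks aside (P(n-1) moves) + move the largest disk (1 move) + move the n-1 disks back on top (P(n-1) moves), so P(n) = 2P(n-1) + 1, with P(1) = 1 (a single disk takes one move).
First terms: 1, 3, 7, 15, 31, 63, … — each is one less than a power of 2. Indeed P(n) + 1 = 2(P(n-1) + 1) with P(1) + 1 = 2, so P(n) + 1 = 2ⁿ and P(n) = 2ⁿ - 1.
Hence P(11) = 2^11 - 1 = 2048 - 1 = 2047.

P(n) = 2P(n-1) + 1, P(1) = 1; P(11) = 2047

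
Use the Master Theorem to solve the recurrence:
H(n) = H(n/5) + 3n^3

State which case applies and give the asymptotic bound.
Master Theorem template: H(n) = a·H(n/b) + f(n).
Here: a=1, b=5, f(n)=3n^3
Compute log_b(a) = log_5(1) = 0.
f(n) = 3n^3 = Ω(n^(0+ε)) with ε = 3, and the regularity condition holds (a·f(n/b) = (a/b^3)·f(n) with a/b^3 = 5^-3 < 1). Case 3: H(n) = Θ(f(n)) = Θ(n^3).

Case 3: H(n) = Θ(n^3)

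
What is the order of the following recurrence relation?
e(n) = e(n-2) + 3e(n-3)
The order is the largest lag k for which e(n-k) appears. Here the deepest term is e(n-3), so the order is 3.

Order 3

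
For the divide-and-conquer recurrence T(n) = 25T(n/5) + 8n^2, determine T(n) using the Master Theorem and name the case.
Master Theorem template: T(n) = a·T(n/b) + f(n).
Here: a=25, b=5, f(n)=8n^2
Compute log_b(a) = log_5(25) = 2.
f(n) = 8n^2 = Θ(n^2). Case 2: T(n) = Θ(n^2 log n).

Case 2: T(n) = Θ(n^2 log n)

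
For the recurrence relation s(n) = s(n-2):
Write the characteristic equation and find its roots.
Substitute s(n) = rⁿ and divide through by rⁿ⁻²: r² - 1 = 0
Factor: (r - 1)(r + 1) = 0, so r = 1, -1.
General solution: s(n) = A·1ⁿ + B·(-1)ⁿ

Characteristic: r² - 1 = 0, Roots: r = 1, -1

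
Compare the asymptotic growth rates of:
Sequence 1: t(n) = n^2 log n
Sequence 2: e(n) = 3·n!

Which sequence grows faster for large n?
Comparing growth rates:
Growth-rate hierarchy: log n ≺ any polynomial ≺ any exponential cⁿ (c>1) ≺ n! ≺ nⁿ.
factorial dominates polynomial degree 2 (with log factor) asymptotically.

e(n) grows faster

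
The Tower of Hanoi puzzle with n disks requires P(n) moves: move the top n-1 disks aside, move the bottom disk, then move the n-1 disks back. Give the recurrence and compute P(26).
Moving n disks = move the top n-1 disks aside (P(n-1) moves) + move the largest disk (1 move) + move the n-1 disks back on top (P(n-1) moves), so P(n) = 2P(n-1) + 1, with P(1) = 1 (a single disk takes one move).
First terms: 1, 3, 7, 15, 31, 63, … — each is one less than a power of 2. Indeed P(n) + 1 = 2(P(n-1) + 1) with P(1) + 1 = 2, so P(n) + 1 = 2ⁿ and P(n) = 2ⁿ - 1.
Hence P(26) = 2^26 - 1 = 67108864 - 1 = 67108863.

P(n) = 2P(n-1) + 1, P(1) = 1; P(26) = 67108863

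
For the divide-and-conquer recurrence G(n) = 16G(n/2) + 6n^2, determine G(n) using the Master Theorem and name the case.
Master Theorem template: G(n) = a·G(n/b) + f(n).
Here: a=16, b=2, f(n)=6n^2
Compute log_b(a) = log_2(16) = 4.
f(n) = 6n^2 = O(n^(4-ε)) with ε = 2. Case 1: G(n) = Θ(n^log_b(a)) = Θ(n^4).

Case 1: G(n) = Θ(n^4)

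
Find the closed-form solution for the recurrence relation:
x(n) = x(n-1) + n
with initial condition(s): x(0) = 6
Recurrence: x(n) = x(n-1) + n, initial: x(0) = 6.
Telescoping: x(n) = x(0) + Σᵢ₌₁ⁿ i = 6 + n(n+1)/2.

x(n) = n(n+1)/2 + 6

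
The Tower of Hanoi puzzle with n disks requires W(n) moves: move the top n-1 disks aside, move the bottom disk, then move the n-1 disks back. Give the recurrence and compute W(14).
Moving n disks = move the top n-1 disks aside (W(n-1) moves) + move the largest disk (1 move) + move the n-1 disks back on top (W(n-1) moves), so W(n) = 2W(n-1) + 1, with W(1) = 1 (a single disk takes one move).
First terms: 1, 3, 7, 15, 31, 63, … — each is one less than a power of 2. Indeed W(n) + 1 = 2(W(n-1) + 1) with W(1) + 1 = 2, so W(n) + 1 = 2ⁿ and W(n) = 2ⁿ - 1.
Hence W(14) = 2^14 - 1 = 16384 - 1 = 16383.

W(n) = 2W(n-1) + 1, W(1) = 1; W(14) = 16383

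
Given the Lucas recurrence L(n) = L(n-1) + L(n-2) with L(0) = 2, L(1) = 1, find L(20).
Computing the sequence terms:
2, 1, 3, 4, 7, 11, 18, 29, 47, 76, 123, 199, 322, 521, 843, 1364, 2207, 3571, 5778, 9349, 15127

15127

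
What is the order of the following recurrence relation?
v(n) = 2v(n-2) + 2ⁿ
The order is the largest lag k for which v(n-k) appears. Here the deepest term is v(n-2) (the 2ⁿ term is non-homogeneous and does not affect the order), so the order is 2.

Order 2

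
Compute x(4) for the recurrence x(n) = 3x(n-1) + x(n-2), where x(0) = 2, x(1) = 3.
Computing the sequence terms:
2, 3, 11, 36, 119

119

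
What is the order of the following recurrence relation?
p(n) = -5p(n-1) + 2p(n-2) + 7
The order is the largest lag k for which p(n-k) appears. Here the deepest term is p(n-2) (the 7 term is non-homogeneous and does not affect the order), so the order is 2.

Order 2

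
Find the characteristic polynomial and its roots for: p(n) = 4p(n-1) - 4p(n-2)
Substitute p(n) = rⁿ and divide through by rⁿ⁻²: r² - 4r + 4 = 0
Factor: (r - 2)² = 0, so r = 2 (double root).
General solution: p(n) = (A + Bn)·2ⁿ

Characteristic: r² - 4r + 4 = 0, Roots: r = 2 (double root)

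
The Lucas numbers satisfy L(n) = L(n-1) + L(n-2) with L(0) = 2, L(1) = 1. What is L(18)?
Computing the sequence terms:
2, 1, 3, 4, 7, 11, 18, 29, 47, 76, 123, 199, 322, 521, 843, 1364, 2207, 3571, 5778

5778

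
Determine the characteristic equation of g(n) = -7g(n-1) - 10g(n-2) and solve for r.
Substitute g(n) = rⁿ and divide through by rⁿ⁻²: r² + 7r + 10 = 0
Factor: (r + 5)(r + 2) = 0, so r = -5, -2.
General solution: g(n) = A·(-5)ⁿ + B·(-2)ⁿ

Characteristic: r² + 7r + 10 = 0, Roots: r = -5, -2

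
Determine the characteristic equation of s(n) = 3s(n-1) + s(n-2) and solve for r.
Substitute s(n) = rⁿ and divide through by rⁿ⁻²: r² - 3r - 1 = 0
Discriminant: 3² + 4·1 = 13, not a perfect square, so by the quadratic formula r = (3 ± √13)/2.
General solution: s(n) = A·r₁ⁿ + B·r₂ⁿ where r₁,r₂ = (3 ± √13)/2

Characteristic: r² - 3r - 1 = 0, Roots: r = (3 ± √13)/2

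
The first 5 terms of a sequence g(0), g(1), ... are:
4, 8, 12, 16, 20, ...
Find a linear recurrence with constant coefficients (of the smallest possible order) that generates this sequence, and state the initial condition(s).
Look for the lowest-order linear relation among consecutive terms.
Observation: consecutive differences are constant (= 4).
Check at n=2: 1·8 + 4 = 12. ✓

g(n) = g(n-1) + 4, g(0) = 4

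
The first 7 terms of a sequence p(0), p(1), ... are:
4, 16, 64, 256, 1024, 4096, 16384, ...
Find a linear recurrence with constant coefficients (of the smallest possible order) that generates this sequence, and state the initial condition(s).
Look for the lowest-order linear relation among consecutive terms.
Observation: each term is 4× the previous.
Check at n=2: 4·16 = 64. ✓

p(n) = 4 × p(n-1), p(0) = 4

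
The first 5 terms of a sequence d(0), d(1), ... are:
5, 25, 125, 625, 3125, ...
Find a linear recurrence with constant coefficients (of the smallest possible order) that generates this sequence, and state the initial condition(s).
Look for the lowest-order linear relation among consecutive terms.
Observation: each term is 5× the previous.
Check at n=2: 5·25 = 125. ✓

d(n) = 5 × d(n-1), d(0) = 5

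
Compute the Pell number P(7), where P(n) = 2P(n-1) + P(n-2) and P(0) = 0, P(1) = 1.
Computing the sequence terms:
0, 1, 2, 5, 12, 29, 70, 169

169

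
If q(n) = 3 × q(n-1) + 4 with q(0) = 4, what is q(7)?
Computing step by step:
q(0) = 4
q(1) = 3 × 4 + 4 = 16
q(2) = 3 × 16 + 4 = 52
q(3) = 3 × 52 + 4 = 160
q(4) = 3 × 160 + 4 = 484
q(5) = 3 × 484 + 4 = 1456
q(6) = 3 × 1456 + 4 = 4372
q(7) = 3 × 4372 + 4 = 13120

13120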